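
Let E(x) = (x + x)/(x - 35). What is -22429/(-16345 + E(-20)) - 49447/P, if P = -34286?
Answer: 17348935423/6164177082 ≈ 2.8145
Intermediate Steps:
E(x) = 2*x/(-35 + x) (E(x) = (2*x)/(-35 + x) = 2*x/(-35 + x))
-22429/(-16345 + E(-20)) - 49447/P = -22429/(-16345 + 2*(-20)/(-35 - 20)) - 49447/(-34286) = -22429/(-16345 + 2*(-20)/(-55)) - 49447*(-1/34286) = -22429/(-16345 + 2*(-20)*(-1/55)) + 49447/34286 = -22429/(-16345 + 8/11) + 49447/34286 = -22429/(-179787/11) + 49447/34286 = -22429*(-11/179787) + 49447/34286 = 246719/179787 + 49447/34286 = 17348935423/6164177082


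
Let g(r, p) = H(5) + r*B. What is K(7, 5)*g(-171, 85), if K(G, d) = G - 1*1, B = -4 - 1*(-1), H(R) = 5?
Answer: 3108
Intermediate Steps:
B = -3 (B = -4 + 1 = -3)
g(r, p) = 5 - 3*r (g(r, p) = 5 + r*(-3) = 5 - 3*r)
K(G, d) = -1 + G (K(G, d) = G - 1 = -1 + G)
K(7, 5)*g(-171, 85) = (-1 + 7)*(5 - 3*(-171)) = 6*(5 + 513) = 6*518 = 3108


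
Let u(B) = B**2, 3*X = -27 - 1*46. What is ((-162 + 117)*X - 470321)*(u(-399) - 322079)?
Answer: 76426592428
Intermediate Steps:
X = -73/3 (X = (-27 - 1*46)/3 = (-27 - 46)/3 = (1/3)*(-73) = -73/3 ≈ -24.333)
((-162 + 117)*X - 470321)*(u(-399) - 322079) = ((-162 + 117)*(-73/3) - 470321)*((-399)**2 - 322079) = (-45*(-73/3) - 470321)*(159201 - 322079) = (1095 - 470321)*(-162878) = -469226*(-162878) = 76426592428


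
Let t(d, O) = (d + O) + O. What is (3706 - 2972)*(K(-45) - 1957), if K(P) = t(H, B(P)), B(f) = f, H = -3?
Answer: -1504700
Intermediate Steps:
t(d, O) = d + 2*O (t(d, O) = (O + d) + O = d + 2*O)
K(P) = -3 + 2*P
(3706 - 2972)*(K(-45) - 1957) = (3706 - 2972)*((-3 + 2*(-45)) - 1957) = 734*((-3 - 90) - 1957) = 734*(-93 - 1957) = 734*(-2050) = -1504700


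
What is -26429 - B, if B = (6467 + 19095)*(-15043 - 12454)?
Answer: 702851885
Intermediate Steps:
B = -702878314 (B = 25562*(-27497) = -702878314)
-26429 - B = -26429 - 1*(-702878314) = -26429 + 702878314 = 702851885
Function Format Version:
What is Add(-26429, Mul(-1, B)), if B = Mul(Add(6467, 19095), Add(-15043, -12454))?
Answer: 702851885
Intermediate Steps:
B = -702878314 (B = Mul(25562, -27497) = -702878314)
Add(-26429, Mul(-1, B)) = Add(-26429, Mul(-1, -702878314)) = Add(-26429, 702878314) = 702851885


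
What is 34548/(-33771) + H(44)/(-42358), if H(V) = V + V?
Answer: -244392672/238412003 ≈ -1.0251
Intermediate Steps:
H(V) = 2*V
34548/(-33771) + H(44)/(-42358) = 34548/(-33771) + (2*44)/(-42358) = 34548*(-1/33771) + 88*(-1/42358) = -11516/11257 - 44/21179 = -244392672/238412003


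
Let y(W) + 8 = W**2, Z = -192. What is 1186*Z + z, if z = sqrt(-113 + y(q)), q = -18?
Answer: -227712 + sqrt(203) ≈ -2.2770e+5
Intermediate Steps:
y(W) = -8 + W**2
z = sqrt(203) (z = sqrt(-113 + (-8 + (-18)**2)) = sqrt(-113 + (-8 + 324)) = sqrt(-113 + 316) = sqrt(203) ≈ 14.248)
1186*Z + z = 1186*(-192) + sqrt(203) = -227712 + sqrt(203)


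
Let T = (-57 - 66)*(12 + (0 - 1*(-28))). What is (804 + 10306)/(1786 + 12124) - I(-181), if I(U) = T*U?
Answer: -1238712209/1391 ≈ -8.9052e+5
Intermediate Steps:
T = -4920 (T = -123*(12 + (0 + 28)) = -123*(12 + 28) = -123*40 = -4920)
I(U) = -4920*U
(804 + 10306)/(1786 + 12124) - I(-181) = (804 + 10306)/(1786 + 12124) - (-4920)*(-181) = 11110/13910 - 1*890520 = 11110*(1/13910) - 890520 = 1111/1391 - 890520 = -1238712209/1391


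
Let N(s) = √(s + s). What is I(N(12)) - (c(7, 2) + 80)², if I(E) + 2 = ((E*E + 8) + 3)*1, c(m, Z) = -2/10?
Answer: -158376/25 ≈ -6335.0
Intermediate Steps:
c(m, Z) = -⅕ (c(m, Z) = -2*⅒ = -⅕)
N(s) = √2*√s (N(s) = √(2*s) = √2*√s)
I(E) = 9 + E² (I(E) = -2 + ((E*E + 8) + 3)*1 = -2 + ((E² + 8) + 3)*1 = -2 + ((8 + E²) + 3)*1 = -2 + (11 + E²)*1 = -2 + (11 + E²) = 9 + E²)
I(N(12)) - (c(7, 2) + 80)² = (9 + (√2*√12)²) - (-⅕ + 80)² = (9 + (√2*(2*√3))²) - (399/5)² = (9 + (2*√6)²) - 1*159201/25 = (9 + 24) - 159201/25 = 33 - 159201/25 = -158376/25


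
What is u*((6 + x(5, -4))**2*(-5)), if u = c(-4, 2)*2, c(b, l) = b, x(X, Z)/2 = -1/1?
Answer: 640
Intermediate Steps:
x(X, Z) = -2 (x(X, Z) = 2*(-1/1) = 2*(-1*1) = 2*(-1) = -2)
u = -8 (u = -4*2 = -8)
u*((6 + x(5, -4))**2*(-5)) = -8*(6 - 2)**2*(-5) = -8*4**2*(-5) = -128*(-5) = -8*(-80) = 640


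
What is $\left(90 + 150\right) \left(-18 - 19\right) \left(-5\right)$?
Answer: $44400$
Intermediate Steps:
$\left(90 + 150\right) \left(-18 - 19\right) \left(-5\right) = 240 \left(-18 - 19\right) \left(-5\right) = 240 \left(\left(-37\right) \left(-5\right)\right) = 240 \cdot 185 = 44400$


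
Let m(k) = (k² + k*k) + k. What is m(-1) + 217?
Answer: 218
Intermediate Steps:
m(k) = k + 2*k² (m(k) = (k² + k²) + k = 2*k² + k = k + 2*k²)
m(-1) + 217 = -(1 + 2*(-1)) + 217 = -(1 - 2) + 217 = -1*(-1) + 217 = 1 + 217 = 218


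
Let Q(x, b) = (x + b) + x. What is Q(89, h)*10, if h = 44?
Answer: 2220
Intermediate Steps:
Q(x, b) = b + 2*x (Q(x, b) = (b + x) + x = b + 2*x)
Q(89, h)*10 = (44 + 2*89)*10 = (44 + 178)*10 = 222*10 = 2220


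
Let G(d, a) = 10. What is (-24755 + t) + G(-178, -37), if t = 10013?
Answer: -14732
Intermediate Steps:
(-24755 + t) + G(-178, -37) = (-24755 + 10013) + 10 = -14742 + 10 = -14732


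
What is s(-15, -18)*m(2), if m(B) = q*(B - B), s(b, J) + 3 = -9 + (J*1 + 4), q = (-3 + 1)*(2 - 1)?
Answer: 0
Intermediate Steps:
q = -2 (q = -2*1 = -2)
s(b, J) = -8 + J (s(b, J) = -3 + (-9 + (J*1 + 4)) = -3 + (-9 + (J + 4)) = -3 + (-9 + (4 + J)) = -3 + (-5 + J) = -8 + J)
m(B) = 0 (m(B) = -2*(B - B) = -2*0 = 0)
s(-15, -18)*m(2) = (-8 - 18)*0 = -26*0 = 0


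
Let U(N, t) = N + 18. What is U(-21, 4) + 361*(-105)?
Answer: -37908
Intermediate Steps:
U(N, t) = 18 + N
U(-21, 4) + 361*(-105) = (18 - 21) + 361*(-105) = -3 - 37905 = -37908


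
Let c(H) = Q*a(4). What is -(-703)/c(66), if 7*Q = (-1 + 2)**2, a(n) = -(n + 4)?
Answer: -4921/8 ≈ -615.13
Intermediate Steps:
a(n) = -4 - n (a(n) = -(4 + n) = -4 - n)
Q = 1/7 (Q = (-1 + 2)**2/7 = (1/7)*1**2 = (1/7)*1 = 1/7 ≈ 0.14286)
c(H) = -8/7 (c(H) = (-4 - 1*4)/7 = (-4 - 4)/7 = (1/7)*(-8) = -8/7)
-(-703)/c(66) = -(-703)/(-8/7) = -(-703)*(-7)/8 = -1*4921/8 = -4921/8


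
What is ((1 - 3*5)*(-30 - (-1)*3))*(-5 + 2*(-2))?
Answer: -3402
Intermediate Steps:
((1 - 3*5)*(-30 - (-1)*3))*(-5 + 2*(-2)) = ((1 - 15)*(-30 - 1*(-3)))*(-5 - 4) = -14*(-30 + 3)*(-9) = -14*(-27)*(-9) = 378*(-9) = -3402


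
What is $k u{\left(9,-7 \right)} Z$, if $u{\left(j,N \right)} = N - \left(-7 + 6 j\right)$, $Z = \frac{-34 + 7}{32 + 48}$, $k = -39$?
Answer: $- \frac{28431}{40} \approx -710.78$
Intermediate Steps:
$Z = - \frac{27}{80} \approx -0.3375$
$u{\left(j,N \right)} = 7 + N - 6 j$ ($u{\left(j,N \right)} = N - \left(-7 + 6 j\right) = 7 + N - 6 j$)
$k u{\left(9,-7 \right)} Z = - 39 \left(7 - 7 - 54\right) \left(- \frac{27}{80}\right) = \left(-39\right) \left(-54\right) \left(- \frac{27}{80}\right) = 2106 \left(- \frac{27}{80}\right) = - \frac{28431}{40}$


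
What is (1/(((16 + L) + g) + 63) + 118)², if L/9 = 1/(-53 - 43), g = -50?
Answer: 11920709124/855625 ≈ 13932.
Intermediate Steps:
L = -3/32 (L = 9/(-53 - 43) = 9/(-96) = 9*(-1/96) = -3/32 ≈ -0.093750)
(1/(((16 + L) + g) + 63) + 118)² = (1/(((16 - 3/32) - 50) + 63) + 118)² = (1/((509/32 - 50) + 63) + 118)² = (1/(-1091/32 + 63) + 118)² = (1/(925/32) + 118)² = (32/925 + 118)² = (109182/925)² = 11920709124/855625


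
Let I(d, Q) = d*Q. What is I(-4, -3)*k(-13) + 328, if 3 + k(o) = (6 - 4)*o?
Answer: -20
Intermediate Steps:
I(d, Q) = Q*d
k(o) = -3 + 2*o (k(o) = -3 + (6 - 4)*o = -3 + 2*o)
I(-4, -3)*k(-13) + 328 = (-3*(-4))*(-3 + 2*(-13)) + 328 = 12*(-3 - 26) + 328 = 12*(-29) + 328 = -348 + 328 = -20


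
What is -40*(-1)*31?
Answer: 1240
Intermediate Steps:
-40*(-1)*31 = 40*31 = 1240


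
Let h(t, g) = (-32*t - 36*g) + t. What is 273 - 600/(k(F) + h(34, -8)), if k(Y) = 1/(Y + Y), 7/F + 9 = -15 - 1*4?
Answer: 8761/32 ≈ 273.78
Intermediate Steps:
F = -¼ (F = 7/(-9 + (-15 - 1*4)) = 7/(-9 + (-15 - 4)) = 7/(-9 - 19) = 7/(-28) = 7*(-1/28) = -¼ ≈ -0.25000)
h(t, g) = -36*g - 31*t (h(t, g) = (-36*g - 32*t) + t = -36*g - 31*t)
k(Y) = 1/(2*Y)
273 - 600/(k(F) + h(34, -8)) = 273 - 600/(1/(2*(-¼)) + (-36*(-8) - 31*34)) = 273 - 600/((½)*(-4) + (288 - 1054)) = 273 - 600/(-2 - 766) = 273 - 600/(-768) = 273 - 600*(-1/768) = 273 + 25/32 = 8761/32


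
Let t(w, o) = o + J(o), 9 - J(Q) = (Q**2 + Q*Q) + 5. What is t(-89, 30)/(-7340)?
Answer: 883/3670 ≈ 0.24060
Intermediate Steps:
J(Q) = 4 - 2*Q**2 (J(Q) = 9 - ((Q**2 + Q*Q) + 5) = 9 - ((Q**2 + Q**2) + 5) = 9 - (2*Q**2 + 5) = 9 - (5 + 2*Q**2) = 9 + (-5 - 2*Q**2) = 4 - 2*Q**2)
t(w, o) = 4 + o - 2*o**2 (t(w, o) = o + (4 - 2*o**2) = 4 + o - 2*o**2)
t(-89, 30)/(-7340) = (4 + 30 - 2*30**2)/(-7340) = (4 + 30 - 2*900)*(-1/7340) = (4 + 30 - 1800)*(-1/7340) = -1766*(-1/7340) = 883/3670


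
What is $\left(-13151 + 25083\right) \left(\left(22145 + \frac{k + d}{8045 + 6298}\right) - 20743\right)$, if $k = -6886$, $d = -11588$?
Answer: $\frac{79906265328}{4781} \approx 1.6713 \cdot 10^{7}$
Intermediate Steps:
$\left(-13151 + 25083\right) \left(\left(22145 + \frac{k + d}{8045 + 6298}\right) - 20743\right) = \left(-13151 + 25083\right) \left(\left(22145 + \frac{-6886 - 11588}{8045 + 6298}\right) - 20743\right) = 11932 \left(\left(22145 - \frac{18474}{14343}\right) - 20743\right) = 11932 \left(\left(22145 - \frac{6158}{4781}\right) - 20743\right) = 11932 \left(\frac{105869087}{4781} - 20743\right) = 11932 \cdot \frac{6696804}{4781} = \frac{79906265328}{4781}$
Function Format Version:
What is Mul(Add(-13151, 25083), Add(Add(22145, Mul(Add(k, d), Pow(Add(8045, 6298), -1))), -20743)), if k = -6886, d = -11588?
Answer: Rational(79906265328, 4781) ≈ 1.6713e+7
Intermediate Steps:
Mul(Add(-13151, 25083), Add(Add(22145, Mul(Add(k, d), Pow(Add(8045, 6298), -1))), -20743)) = Mul(Add(-13151, 25083), Add(Add(22145, Mul(Add(-6886, -11588), Pow(Add(8045, 6298), -1))), -20743)) = Mul(11932, Add(Add(22145, Mul(-18474, Pow(14343, -1))), -20743)) = Mul(11932, Add(Add(22145, Mul(-18474, Rational(1, 14343))), -20743)) = Mul(11932, Add(Add(22145, Rational(-6158, 4781)), -20743)) = Mul(11932, Add(Rational(105869087, 4781), -20743)) = Mul(11932, Rational(6696804, 4781)) = Rational(79906265328, 4781)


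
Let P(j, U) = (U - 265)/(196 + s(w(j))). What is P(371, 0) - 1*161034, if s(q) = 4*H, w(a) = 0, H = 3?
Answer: -33495337/208 ≈ -1.6104e+5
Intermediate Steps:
s(q) = 12 (s(q) = 4*3 = 12)
P(j, U) = -265/208 + U/208 (P(j, U) = (U - 265)/(196 + 12) = (-265 + U)/208 = (-265 + U)*(1/208) = -265/208 + U/208)
P(371, 0) - 1*161034 = (-265/208 + (1/208)*0) - 1*161034 = (-265/208 + 0) - 161034 = -265/208 - 161034 = -33495337/208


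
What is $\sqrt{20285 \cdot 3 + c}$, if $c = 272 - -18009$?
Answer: $4 \sqrt{4946} \approx 281.31$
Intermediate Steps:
$c = 18281$ ($c = 272 + 18009 = 18281$)
$\sqrt{20285 \cdot 3 + c} = \sqrt{20285 \cdot 3 + 18281} = \sqrt{60855 + 18281} = \sqrt{79136} = 4 \sqrt{4946}$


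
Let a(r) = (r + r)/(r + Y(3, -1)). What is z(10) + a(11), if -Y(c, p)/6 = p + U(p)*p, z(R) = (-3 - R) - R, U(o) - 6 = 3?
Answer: -1611/71 ≈ -22.690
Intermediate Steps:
U(o) = 9 (U(o) = 6 + 3 = 9)
z(R) = -3 - 2*R
Y(c, p) = -60*p (Y(c, p) = -6*(p + 9*p) = -60*p)
a(r) = 2*r/(60 + r) (a(r) = (r + r)/(r - 60*(-1)) = (2*r)/(r + 60) = (2*r)/(60 + r) = 2*r/(60 + r))
z(10) + a(11) = (-3 - 2*10) + 2*11/(60 + 11) = (-3 - 20) + 2*11/71 = -23 + 2*11*(1/71) = -23 + 22/71 = -1611/71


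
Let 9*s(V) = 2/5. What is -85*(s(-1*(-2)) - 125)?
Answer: 95591/9 ≈ 10621.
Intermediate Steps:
s(V) = 2/45 (s(V) = (2/5)/9 = (2*(⅕))/9 = (⅑)*(⅖) = 2/45)
-85*(s(-1*(-2)) - 125) = -85*(2/45 - 125) = -85*(-5623/45) = 95591/9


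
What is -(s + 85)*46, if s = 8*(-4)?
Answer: -2438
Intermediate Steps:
s = -32
-(s + 85)*46 = -(-32 + 85)*46 = -53*46 = -1*2438 = -2438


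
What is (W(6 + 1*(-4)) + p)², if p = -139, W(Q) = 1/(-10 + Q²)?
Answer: 697225/36 ≈ 19367.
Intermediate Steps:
(W(6 + 1*(-4)) + p)² = (1/(-10 + (6 + 1*(-4))²) - 139)² = (1/(-10 + (6 - 4)²) - 139)² = (1/(-10 + 2²) - 139)² = (1/(-10 + 4) - 139)² = (1/(-6) - 139)² = (-⅙ - 139)² = (-835/6)² = 697225/36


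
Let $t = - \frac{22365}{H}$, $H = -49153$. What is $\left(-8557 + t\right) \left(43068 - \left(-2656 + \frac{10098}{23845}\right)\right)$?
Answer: $- \frac{458549251075429792}{1172053285} \approx -3.9124 \cdot 10^{8}$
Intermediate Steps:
$t = \frac{22365}{49153}$ ($t = - \frac{22365}{-49153} = \left(-22365\right) \left(- \frac{1}{49153}\right) = \frac{22365}{49153} \approx 0.45501$)
$\left(-8557 + t\right) \left(43068 - \left(-2656 + \frac{10098}{23845}\right)\right) = \left(-8557 + \frac{22365}{49153}\right) \left(43068 - \left(-2656 + \frac{10098}{23845}\right)\right) = - \frac{420579856 \left(43068 + \left(\left(-10098\right) \frac{1}{23845} + 2656\right)\right)}{49153} = - \frac{420579856 \left(43068 + \left(- \frac{10098}{23845} + 2656\right)\right)}{49153} = - \frac{420579856 \left(43068 + \frac{63322222}{23845}\right)}{49153} = \left(- \frac{420579856}{49153}\right) \frac{1090278682}{23845} = - \frac{458549251075429792}{1172053285}$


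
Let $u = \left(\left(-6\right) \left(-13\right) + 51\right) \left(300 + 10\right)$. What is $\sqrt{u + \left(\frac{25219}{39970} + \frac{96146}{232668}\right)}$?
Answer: $\frac{\sqrt{6004569422671233427895}}{387489165} \approx 199.98$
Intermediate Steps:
$u = 39990$ ($u = \left(78 + 51\right) 310 = 129 \cdot 310 = 39990$)
$\sqrt{u + \left(\frac{25219}{39970} + \frac{96146}{232668}\right)} = \sqrt{39990 + \left(\frac{25219}{39970} + \frac{96146}{232668}\right)} = \sqrt{39990 + \left(25219 \cdot \frac{1}{39970} + 96146 \cdot \frac{1}{232668}\right)} = \sqrt{39990 + \left(\frac{25219}{39970} + \frac{48073}{116334}\right)} = \sqrt{39990 + \frac{1213826239}{1162467495}} = \sqrt{\frac{46488288951289}{1162467495}} = \frac{\sqrt{6004569422671233427895}}{387489165}$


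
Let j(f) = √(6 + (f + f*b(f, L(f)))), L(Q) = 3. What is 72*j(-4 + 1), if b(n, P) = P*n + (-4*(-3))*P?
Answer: 72*I*√78 ≈ 635.89*I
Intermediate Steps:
b(n, P) = 12*P + P*n (b(n, P) = P*n + 12*P = 12*P + P*n)
j(f) = √(6 + f + f*(36 + 3*f)) (j(f) = √(6 + (f + f*(3*(12 + f)))) = √(6 + (f + f*(36 + 3*f))) = √(6 + f + f*(36 + 3*f)))
72*j(-4 + 1) = 72*√(6 + (-4 + 1) + 3*(-4 + 1)*(12 + (-4 + 1))) = 72*√(6 - 3 + 3*(-3)*(12 - 3)) = 72*√(6 - 3 + 3*(-3)*9) = 72*√(6 - 3 - 81) = 72*√(-78) = 72*(I*√78) = 72*I*√78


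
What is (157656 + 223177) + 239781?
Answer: 620614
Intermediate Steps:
(157656 + 223177) + 239781 = 380833 + 239781 = 620614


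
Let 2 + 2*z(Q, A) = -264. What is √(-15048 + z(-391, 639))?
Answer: I*√15181 ≈ 123.21*I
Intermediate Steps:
z(Q, A) = -133 (z(Q, A) = -1 + (½)*(-264) = -1 - 132 = -133)
√(-15048 + z(-391, 639)) = √(-15048 - 133) = √(-15181) = I*√15181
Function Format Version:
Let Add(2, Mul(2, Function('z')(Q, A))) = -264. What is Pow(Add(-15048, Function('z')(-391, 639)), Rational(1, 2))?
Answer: Mul(I, Pow(15181, Rational(1, 2))) ≈ Mul(123.21, I)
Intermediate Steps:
Function('z')(Q, A) = -133 (Function('z')(Q, A) = Add(-1, Mul(Rational(1, 2), -264)) = Add(-1, -132) = -133)
Pow(Add(-15048, Function('z')(-391, 639)), Rational(1, 2)) = Pow(Add(-15048, -133), Rational(1, 2)) = Pow(-15181, Rational(1, 2)) = Mul(I, Pow(15181, Rational(1, 2)))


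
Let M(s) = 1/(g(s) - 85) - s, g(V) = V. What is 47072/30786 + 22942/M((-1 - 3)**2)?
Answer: -24341080934/17009265 ≈ -1431.0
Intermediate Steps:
M(s) = 1/(-85 + s) - s (M(s) = 1/(s - 85) - s = 1/(-85 + s) - s)
47072/30786 + 22942/M((-1 - 3)**2) = 47072/30786 + 22942/(((1 - ((-1 - 3)**2)**2 + 85*(-1 - 3)**2)/(-85 + (-1 - 3)**2))) = 47072*(1/30786) + 22942/(((1 - ((-4)**2)**2 + 85*(-4)**2)/(-85 + (-4)**2))) = 23536/15393 + 22942/(((1 - 1*16**2 + 85*16)/(-85 + 16))) = 23536/15393 + 22942/(((1 - 1*256 + 1360)/(-69))) = 23536/15393 + 22942/((-(1 - 256 + 1360)/69)) = 23536/15393 + 22942/((-1/69*1105)) = 23536/15393 + 22942/(-1105/69) = 23536/15393 + 22942*(-69/1105) = 23536/15393 - 1582998/1105 = -24341080934/17009265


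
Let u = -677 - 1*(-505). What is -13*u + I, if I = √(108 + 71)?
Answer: 2236 + √179 ≈ 2249.4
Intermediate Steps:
u = -172 (u = -677 + 505 = -172)
I = √179 ≈ 13.379
-13*u + I = -13*(-172) + √179 = 2236 + √179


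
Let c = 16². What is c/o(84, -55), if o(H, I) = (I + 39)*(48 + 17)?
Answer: -16/65 ≈ -0.24615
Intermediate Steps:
o(H, I) = 2535 + 65*I (o(H, I) = (39 + I)*65 = 2535 + 65*I)
c = 256
c/o(84, -55) = 256/(2535 + 65*(-55)) = 256/(2535 - 3575) = 256/(-1040) = 256*(-1/1040) = -16/65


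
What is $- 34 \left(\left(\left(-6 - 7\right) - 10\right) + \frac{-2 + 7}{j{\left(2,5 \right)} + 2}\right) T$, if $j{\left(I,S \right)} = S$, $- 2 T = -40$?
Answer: $\frac{106080}{7} \approx 15154.0$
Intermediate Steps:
$T = 20$ ($T = \left(- \frac{1}{2}\right) \left(-40\right) = 20$)
$- 34 \left(\left(\left(-6 - 7\right) - 10\right) + \frac{-2 + 7}{j{\left(2,5 \right)} + 2}\right) T = - 34 \left(\left(\left(-6 - 7\right) - 10\right) + \frac{-2 + 7}{5 + 2}\right) 20 = - 34 \left(\left(-13 - 10\right) + \frac{5}{7}\right) 20 = - 34 \left(-23 + 5 \cdot \frac{1}{7}\right) 20 = - 34 \left(-23 + \frac{5}{7}\right) 20 = \left(-34\right) \left(- \frac{156}{7}\right) 20 = \frac{5304}{7} \cdot 20 = \frac{106080}{7}$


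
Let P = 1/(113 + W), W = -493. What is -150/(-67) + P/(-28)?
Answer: 1596067/712880 ≈ 2.2389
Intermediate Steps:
P = -1/380 (P = 1/(113 - 493) = 1/(-380) = -1/380 ≈ -0.0026316)
-150/(-67) + P/(-28) = -150/(-67) - 1/380/(-28) = -150*(-1/67) - 1/380*(-1/28) = 150/67 + 1/10640 = 1596067/712880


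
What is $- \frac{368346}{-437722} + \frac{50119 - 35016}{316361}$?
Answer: $\frac{61570612136}{69239084821} \approx 0.88925$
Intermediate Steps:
$- \frac{368346}{-437722} + \frac{50119 - 35016}{316361} = \left(-368346\right) \left(- \frac{1}{437722}\right) + \left(50119 - 35016\right) \frac{1}{316361} = \frac{184173}{218861} + 15103 \cdot \frac{1}{316361} = \frac{184173}{218861} + \frac{15103}{316361} = \frac{61570612136}{69239084821}$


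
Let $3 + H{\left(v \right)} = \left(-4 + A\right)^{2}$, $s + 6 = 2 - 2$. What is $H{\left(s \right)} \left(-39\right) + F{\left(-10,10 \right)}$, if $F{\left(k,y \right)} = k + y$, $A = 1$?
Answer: $-234$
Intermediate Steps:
$s = -6$ ($s = -6 + \left(2 - 2\right) = -6 + 0 = -6$)
$H{\left(v \right)} = 6$ ($H{\left(v \right)} = -3 + \left(-4 + 1\right)^{2} = -3 + \left(-3\right)^{2} = -3 + 9 = 6$)
$H{\left(s \right)} \left(-39\right) + F{\left(-10,10 \right)} = 6 \left(-39\right) + \left(-10 + 10\right) = -234 + 0 = -234$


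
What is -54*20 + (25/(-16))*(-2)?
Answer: -8615/8 ≈ -1076.9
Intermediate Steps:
-54*20 + (25/(-16))*(-2) = -1080 + (25*(-1/16))*(-2) = -1080 - 25/16*(-2) = -1080 + 25/8 = -8615/8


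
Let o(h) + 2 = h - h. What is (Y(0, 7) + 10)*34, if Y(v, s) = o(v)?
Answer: 272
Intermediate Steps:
o(h) = -2 (o(h) = -2 + (h - h) = -2 + 0 = -2)
Y(v, s) = -2
(Y(0, 7) + 10)*34 = (-2 + 10)*34 = 8*34 = 272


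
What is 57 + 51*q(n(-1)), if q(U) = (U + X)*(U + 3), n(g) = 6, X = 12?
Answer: 8319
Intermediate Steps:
q(U) = (3 + U)*(12 + U) (q(U) = (U + 12)*(U + 3) = (12 + U)*(3 + U) = (3 + U)*(12 + U))
57 + 51*q(n(-1)) = 57 + 51*(36 + 6² + 15*6) = 57 + 51*(36 + 36 + 90) = 57 + 51*162 = 57 + 8262 = 8319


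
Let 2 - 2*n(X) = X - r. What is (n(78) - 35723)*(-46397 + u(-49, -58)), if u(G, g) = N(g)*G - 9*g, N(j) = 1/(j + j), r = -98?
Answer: 95280580155/58 ≈ 1.6428e+9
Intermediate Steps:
n(X) = -48 - X/2 (n(X) = 1 - (X - 1*(-98))/2 = 1 - (X + 98)/2 = 1 - (98 + X)/2 = 1 + (-49 - X/2) = -48 - X/2)
N(j) = 1/(2*j)
u(G, g) = -9*g + G/(2*g) (u(G, g) = (1/(2*g))*G - 9*g = G/(2*g) - 9*g = -9*g + G/(2*g))
(n(78) - 35723)*(-46397 + u(-49, -58)) = ((-48 - ½*78) - 35723)*(-46397 + (-9*(-58) + (½)*(-49)/(-58))) = ((-48 - 39) - 35723)*(-46397 + (522 + (½)*(-49)*(-1/58))) = (-87 - 35723)*(-46397 + (522 + 49/116)) = -35810*(-46397 + 60601/116) = -35810*(-5321451/116) = 95280580155/58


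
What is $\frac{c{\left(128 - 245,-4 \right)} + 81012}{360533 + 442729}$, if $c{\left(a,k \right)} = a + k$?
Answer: $\frac{80891}{803262} \approx 0.1007$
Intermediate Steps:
$\frac{c{\left(128 - 245,-4 \right)} + 81012}{360533 + 442729} = \frac{\left(\left(128 - 245\right) - 4\right) + 81012}{360533 + 442729} = \frac{\left(-117 - 4\right) + 81012}{803262} = \left(-121 + 81012\right) \frac{1}{803262} = 80891 \cdot \frac{1}{803262} = \frac{80891}{803262}$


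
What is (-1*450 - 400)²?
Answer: 722500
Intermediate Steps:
(-1*450 - 400)² = (-450 - 400)² = (-850)² = 722500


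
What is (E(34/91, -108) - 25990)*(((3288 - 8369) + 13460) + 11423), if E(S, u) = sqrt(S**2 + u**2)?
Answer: -514653980 + 39604*sqrt(24147685)/91 ≈ -5.1252e+8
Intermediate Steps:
(E(34/91, -108) - 25990)*(((3288 - 8369) + 13460) + 11423) = (sqrt((34/91)**2 + (-108)**2) - 25990)*(((3288 - 8369) + 13460) + 11423) = (sqrt((34*(1/91))**2 + 11664) - 25990)*((-5081 + 13460) + 11423) = (sqrt((34/91)**2 + 11664) - 25990)*(8379 + 11423) = (sqrt(1156/8281 + 11664) - 25990)*19802 = (sqrt(96590740/8281) - 25990)*19802 = (2*sqrt(24147685)/91 - 25990)*19802 = (-25990 + 2*sqrt(24147685)/91)*19802 = -514653980 + 39604*sqrt(24147685)/91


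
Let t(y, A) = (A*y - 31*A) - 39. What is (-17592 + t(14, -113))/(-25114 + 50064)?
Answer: -1571/2495 ≈ -0.62966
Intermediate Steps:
t(y, A) = -39 - 31*A + A*y (t(y, A) = (-31*A + A*y) - 39 = -39 - 31*A + A*y)
(-17592 + t(14, -113))/(-25114 + 50064) = (-17592 + (-39 - 31*(-113) - 113*14))/(-25114 + 50064) = (-17592 + (-39 + 3503 - 1582))/24950 = (-17592 + 1882)*(1/24950) = -15710*1/24950 = -1571/2495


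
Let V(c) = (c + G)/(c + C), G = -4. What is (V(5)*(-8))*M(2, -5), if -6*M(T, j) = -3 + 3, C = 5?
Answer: 0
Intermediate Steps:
M(T, j) = 0 (M(T, j) = -(-3 + 3)/6 = -⅙*0 = 0)
V(c) = (-4 + c)/(5 + c) (V(c) = (c - 4)/(c + 5) = (-4 + c)/(5 + c))
(V(5)*(-8))*M(2, -5) = (((-4 + 5)/(5 + 5))*(-8))*0 = ((1/10)*(-8))*0 = (((⅒)*1)*(-8))*0 = ((⅒)*(-8))*0 = -⅘*0 = 0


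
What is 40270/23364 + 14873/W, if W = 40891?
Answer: 997086671/477688662 ≈ 2.0873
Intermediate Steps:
40270/23364 + 14873/W = 40270/23364 + 14873/40891 = 40270*(1/23364) + 14873*(1/40891) = 20135/11682 + 14873/40891 = 997086671/477688662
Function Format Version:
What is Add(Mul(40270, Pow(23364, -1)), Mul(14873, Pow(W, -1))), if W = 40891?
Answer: Rational(997086671, 477688662) ≈ 2.0873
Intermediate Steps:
Add(Mul(40270, Pow(23364, -1)), Mul(14873, Pow(W, -1))) = Add(Mul(40270, Pow(23364, -1)), Mul(14873, Pow(40891, -1))) = Add(Mul(40270, Rational(1, 23364)), Mul(14873, Rational(1, 40891))) = Add(Rational(20135, 11682), Rational(14873, 40891)) = Rational(997086671, 477688662)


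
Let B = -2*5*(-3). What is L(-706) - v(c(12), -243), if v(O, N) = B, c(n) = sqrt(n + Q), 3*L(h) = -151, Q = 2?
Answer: -241/3 ≈ -80.333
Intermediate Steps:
L(h) = -151/3 (L(h) = (1/3)*(-151) = -151/3)
B = 30 (B = -10*(-3) = 30)
c(n) = sqrt(2 + n) (c(n) = sqrt(n + 2) = sqrt(2 + n))
v(O, N) = 30
L(-706) - v(c(12), -243) = -151/3 - 1*30 = -151/3 - 30 = -241/3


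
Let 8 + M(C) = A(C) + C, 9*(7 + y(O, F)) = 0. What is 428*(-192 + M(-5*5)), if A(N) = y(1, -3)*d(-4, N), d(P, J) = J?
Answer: -21400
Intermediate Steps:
y(O, F) = -7 (y(O, F) = -7 + (1/9)*0 = -7 + 0 = -7)
A(N) = -7*N
M(C) = -8 - 6*C (M(C) = -8 + (-7*C + C) = -8 - 6*C)
428*(-192 + M(-5*5)) = 428*(-192 + (-8 - (-30)*5)) = 428*(-192 + (-8 - 6*(-25))) = 428*(-192 + (-8 + 150)) = 428*(-192 + 142) = 428*(-50) = -21400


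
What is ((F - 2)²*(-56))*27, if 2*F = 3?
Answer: -378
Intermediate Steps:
F = 3/2 (F = (½)*3 = 3/2 ≈ 1.5000)
((F - 2)²*(-56))*27 = ((3/2 - 2)²*(-56))*27 = ((-½)²*(-56))*27 = ((¼)*(-56))*27 = -14*27 = -378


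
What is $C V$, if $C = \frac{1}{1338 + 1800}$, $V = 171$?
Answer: $\frac{57}{1046} \approx 0.054493$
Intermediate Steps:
$C = \frac{1}{3138} \approx 0.00031867$
$C V = \frac{1}{3138} \cdot 171 = \frac{57}{1046}$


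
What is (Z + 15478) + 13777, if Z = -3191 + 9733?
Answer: 35797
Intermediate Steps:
Z = 6542
(Z + 15478) + 13777 = (6542 + 15478) + 13777 = 22020 + 13777 = 35797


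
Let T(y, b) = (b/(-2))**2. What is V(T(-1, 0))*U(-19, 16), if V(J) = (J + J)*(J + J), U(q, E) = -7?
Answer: 0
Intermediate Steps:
T(y, b) = b**2/4 (T(y, b) = (b*(-1/2))**2 = (-b/2)**2 = b**2/4)
V(J) = 4*J**2 (V(J) = (2*J)*(2*J) = 4*J**2)
V(T(-1, 0))*U(-19, 16) = (4*((1/4)*0**2)**2)*(-7) = (4*((1/4)*0)**2)*(-7) = (4*0**2)*(-7) = (4*0)*(-7) = 0*(-7) = 0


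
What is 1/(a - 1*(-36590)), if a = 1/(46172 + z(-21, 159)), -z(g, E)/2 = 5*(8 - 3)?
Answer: 46122/1687603981 ≈ 2.7330e-5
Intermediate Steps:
z(g, E) = -50 (z(g, E) = -10*(8 - 3) = -10*5 = -2*25 = -50)
a = 1/46122 (a = 1/(46172 - 50) = 1/46122 ≈ 2.1682e-5)
1/(a - 1*(-36590)) = 1/(1/46122 - 1*(-36590)) = 1/(1/46122 + 36590) = 1/(1687603981/46122) = 46122/1687603981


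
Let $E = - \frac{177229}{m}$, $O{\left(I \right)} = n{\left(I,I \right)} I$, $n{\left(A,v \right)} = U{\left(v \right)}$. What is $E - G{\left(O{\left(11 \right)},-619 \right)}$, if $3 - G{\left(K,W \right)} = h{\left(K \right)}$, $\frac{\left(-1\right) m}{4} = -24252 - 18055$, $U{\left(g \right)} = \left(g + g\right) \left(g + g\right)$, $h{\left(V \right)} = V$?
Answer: $\frac{900284959}{169228} \approx 5320.0$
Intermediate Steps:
$U{\left(g \right)} = 4 g^{2}$ ($U{\left(g \right)} = 2 g 2 g = 4 g^{2}$)
$n{\left(A,v \right)} = 4 v^{2}$
$m = 169228$ ($m = - 4 \left(-24252 - 18055\right) = \left(-4\right) \left(-42307\right) = 169228$)
$O{\left(I \right)} = 4 I^{3}$ ($O{\left(I \right)} = 4 I^{2} I = 4 I^{3}$)
$G{\left(K,W \right)} = 3 - K$
$E = - \frac{177229}{169228} \approx -1.0473$
$E - G{\left(O{\left(11 \right)},-619 \right)} = - \frac{177229}{169228} - \left(3 - 4 \cdot 11^{3}\right) = - \frac{177229}{169228} - \left(3 - 4 \cdot 1331\right) = - \frac{177229}{169228} - \left(3 - 5324\right) = - \frac{177229}{169228} - -5321 = - \frac{177229}{169228} + 5321 = \frac{900284959}{169228}$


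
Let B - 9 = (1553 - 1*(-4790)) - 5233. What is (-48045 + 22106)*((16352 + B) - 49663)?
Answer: 835028288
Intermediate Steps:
B = 1119 (B = 9 + ((1553 - 1*(-4790)) - 5233) = 9 + ((1553 + 4790) - 5233) = 9 + (6343 - 5233) = 9 + 1110 = 1119)
(-48045 + 22106)*((16352 + B) - 49663) = (-48045 + 22106)*((16352 + 1119) - 49663) = -25939*(17471 - 49663) = -25939*(-32192) = 835028288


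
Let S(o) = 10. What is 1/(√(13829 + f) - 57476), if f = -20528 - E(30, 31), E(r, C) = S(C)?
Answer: -57476/3303497285 - I*√6709/3303497285 ≈ -1.7399e-5 - 2.4794e-8*I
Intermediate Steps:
E(r, C) = 10
f = -20538 (f = -20528 - 1*10 = -20528 - 10 = -20538)
1/(√(13829 + f) - 57476) = 1/(√(13829 - 20538) - 57476) = 1/(√(-6709) - 57476) = 1/(I*√6709 - 57476) = 1/(-57476 + I*√6709)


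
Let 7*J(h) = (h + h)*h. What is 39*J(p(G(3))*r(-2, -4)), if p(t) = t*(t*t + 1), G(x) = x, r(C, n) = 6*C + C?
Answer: 1965600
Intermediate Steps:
r(C, n) = 7*C
p(t) = t*(1 + t**2) (p(t) = t*(t**2 + 1) = t*(1 + t**2))
J(h) = 2*h**2/7 (J(h) = ((h + h)*h)/7 = ((2*h)*h)/7 = (2*h**2)/7 = 2*h**2/7)
39*J(p(G(3))*r(-2, -4)) = 39*(2*((3 + 3**3)*(7*(-2)))**2/7) = 39*(2*((3 + 27)*(-14))**2/7) = 39*(2*(30*(-14))**2/7) = 39*((2/7)*(-420)**2) = 39*((2/7)*176400) = 39*50400 = 1965600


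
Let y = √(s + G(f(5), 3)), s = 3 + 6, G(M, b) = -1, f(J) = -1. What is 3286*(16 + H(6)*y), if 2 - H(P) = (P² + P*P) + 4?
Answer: 52576 - 486328*√2 ≈ -6.3520e+5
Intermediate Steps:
s = 9
H(P) = -2 - 2*P² (H(P) = 2 - ((P² + P*P) + 4) = 2 - ((P² + P²) + 4) = 2 - (2*P² + 4) = 2 - (4 + 2*P²) = 2 + (-4 - 2*P²) = -2 - 2*P²)
y = 2*√2 (y = √(9 - 1) = √8 = 2*√2 ≈ 2.8284)
3286*(16 + H(6)*y) = 3286*(16 + (-2 - 2*6²)*(2*√2)) = 3286*(16 + (-2 - 2*36)*(2*√2)) = 3286*(16 + (-2 - 72)*(2*√2)) = 3286*(16 - 148*√2) = 52576 - 486328*√2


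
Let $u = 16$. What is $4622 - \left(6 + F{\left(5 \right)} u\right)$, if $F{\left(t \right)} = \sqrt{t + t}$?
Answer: $4616 - 16 \sqrt{10} \approx 4565.4$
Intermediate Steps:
$F{\left(t \right)} = \sqrt{2} \sqrt{t}$ ($F{\left(t \right)} = \sqrt{2 t} = \sqrt{2} \sqrt{t}$)
$4622 - \left(6 + F{\left(5 \right)} u\right) = 4622 - \left(6 + \sqrt{2} \sqrt{5} \cdot 16\right) = 4622 - \left(6 + \sqrt{10} \cdot 16\right) = 4622 - \left(6 + 16 \sqrt{10}\right) = 4616 - 16 \sqrt{10}$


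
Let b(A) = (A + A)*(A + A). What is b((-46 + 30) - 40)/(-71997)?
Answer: -12544/71997 ≈ -0.17423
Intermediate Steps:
b(A) = 4*A² (b(A) = (2*A)*(2*A) = 4*A²)
b((-46 + 30) - 40)/(-71997) = (4*((-46 + 30) - 40)²)/(-71997) = (4*(-16 - 40)²)*(-1/71997) = (4*(-56)²)*(-1/71997) = (4*3136)*(-1/71997) = 12544*(-1/71997) = -12544/71997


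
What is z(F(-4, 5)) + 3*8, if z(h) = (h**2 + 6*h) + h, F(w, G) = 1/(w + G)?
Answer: 32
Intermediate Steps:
F(w, G) = 1/(G + w)
z(h) = h**2 + 7*h
z(F(-4, 5)) + 3*8 = (7 + 1/(5 - 4))/(5 - 4) + 3*8 = (7 + 1/1)/1 + 24 = 1*(7 + 1) + 24 = 1*8 + 24 = 8 + 24 = 32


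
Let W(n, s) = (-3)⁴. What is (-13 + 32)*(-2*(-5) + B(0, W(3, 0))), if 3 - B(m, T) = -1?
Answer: 266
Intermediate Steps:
W(n, s) = 81
B(m, T) = 4 (B(m, T) = 3 - 1*(-1) = 3 + 1 = 4)
(-13 + 32)*(-2*(-5) + B(0, W(3, 0))) = (-13 + 32)*(-2*(-5) + 4) = 19*(10 + 4) = 19*14 = 266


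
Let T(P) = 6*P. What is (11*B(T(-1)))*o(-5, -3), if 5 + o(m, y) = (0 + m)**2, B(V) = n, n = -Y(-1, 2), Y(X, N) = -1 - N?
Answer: 660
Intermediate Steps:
n = 3 (n = -(-1 - 1*2) = -(-1 - 2) = -1*(-3) = 3)
B(V) = 3
o(m, y) = -5 + m**2 (o(m, y) = -5 + (0 + m)**2 = -5 + m**2)
(11*B(T(-1)))*o(-5, -3) = (11*3)*(-5 + (-5)**2) = 33*(-5 + 25) = 33*20 = 660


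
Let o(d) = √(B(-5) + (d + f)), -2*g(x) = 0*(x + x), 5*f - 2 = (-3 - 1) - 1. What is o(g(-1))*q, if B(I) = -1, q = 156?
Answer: 312*I*√10/5 ≈ 197.33*I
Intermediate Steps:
f = -⅗ (f = ⅖ + ((-3 - 1) - 1)/5 = ⅖ + (-4 - 1)/5 = ⅖ + (⅕)*(-5) = ⅖ - 1 = -⅗ ≈ -0.60000)
g(x) = 0 (g(x) = -0*(x + x) = -0*2*x = -½*0 = 0)
o(d) = √(-8/5 + d) (o(d) = √(-1 + (d - ⅗)) = √(-1 + (-⅗ + d)) = √(-8/5 + d))
o(g(-1))*q = (√(-40 + 25*0)/5)*156 = (√(-40 + 0)/5)*156 = (√(-40)/5)*156 = ((2*I*√10)/5)*156 = (2*I*√10/5)*156 = 312*I*√10/5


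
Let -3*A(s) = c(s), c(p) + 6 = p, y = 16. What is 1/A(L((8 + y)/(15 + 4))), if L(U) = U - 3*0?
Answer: 19/30 ≈ 0.63333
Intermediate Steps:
L(U) = U (L(U) = U + 0 = U)
c(p) = -6 + p
A(s) = 2 - s/3 (A(s) = -(-6 + s)/3 = 2 - s/3)
1/A(L((8 + y)/(15 + 4))) = 1/(2 - (8 + 16)/(3*(15 + 4))) = 1/(2 - 8/19) = 1/(30/19) = 19/30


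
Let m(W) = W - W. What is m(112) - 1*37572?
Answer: -37572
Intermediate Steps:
m(W) = 0
m(112) - 1*37572 = 0 - 1*37572 = 0 - 37572 = -37572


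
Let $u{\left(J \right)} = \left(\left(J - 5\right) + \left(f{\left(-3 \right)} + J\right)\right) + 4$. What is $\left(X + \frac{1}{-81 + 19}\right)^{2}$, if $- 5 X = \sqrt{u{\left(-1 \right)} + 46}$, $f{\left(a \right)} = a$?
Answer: $\frac{30757}{19220} + \frac{2 \sqrt{10}}{155} \approx 1.6411$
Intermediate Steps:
$u{\left(J \right)} = -4 + 2 J$ ($u{\left(J \right)} = \left(\left(J - 5\right) + \left(-3 + J\right)\right) + 4 = \left(\left(-5 + J\right) + \left(-3 + J\right)\right) + 4 = \left(-8 + 2 J\right) + 4 = -4 + 2 J$)
$X = - \frac{2 \sqrt{10}}{5}$ ($X = - \frac{\sqrt{\left(-4 + 2 \left(-1\right)\right) + 46}}{5} = - \frac{\sqrt{\left(-4 - 2\right) + 46}}{5} = - \frac{\sqrt{-6 + 46}}{5} = - \frac{\sqrt{40}}{5} = - \frac{2 \sqrt{10}}{5} \approx -1.2649$)
$\left(X + \frac{1}{-81 + 19}\right)^{2} = \left(- \frac{2 \sqrt{10}}{5} + \frac{1}{-81 + 19}\right)^{2} = \left(- \frac{2 \sqrt{10}}{5} + \frac{1}{-62}\right)^{2} = \left(- \frac{2 \sqrt{10}}{5} - \frac{1}{62}\right)^{2} = \left(- \frac{1}{62} - \frac{2 \sqrt{10}}{5}\right)^{2}$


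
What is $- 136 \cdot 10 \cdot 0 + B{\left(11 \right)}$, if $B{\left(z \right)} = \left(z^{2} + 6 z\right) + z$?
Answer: $198$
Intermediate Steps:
$B{\left(z \right)} = z^{2} + 7 z$
$- 136 \cdot 10 \cdot 0 + B{\left(11 \right)} = - 136 \cdot 10 \cdot 0 + 11 \left(7 + 11\right) = \left(-136\right) 0 + 11 \cdot 18 = 0 + 198 = 198$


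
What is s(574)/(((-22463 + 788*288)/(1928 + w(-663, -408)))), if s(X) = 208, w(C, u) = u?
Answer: 316160/204481 ≈ 1.5462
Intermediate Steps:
s(574)/(((-22463 + 788*288)/(1928 + w(-663, -408)))) = 208/(((-22463 + 788*288)/(1928 - 408))) = 208/(((-22463 + 226944)/1520)) = 208/((204481*(1/1520))) = 208/(204481/1520) = 208*(1520/204481) = 316160/204481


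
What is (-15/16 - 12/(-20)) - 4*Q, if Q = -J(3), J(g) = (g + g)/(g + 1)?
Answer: 453/80 ≈ 5.6625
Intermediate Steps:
J(g) = 2*g/(1 + g) (J(g) = (2*g)/(1 + g) = 2*g/(1 + g))
Q = -3/2 (Q = -2*3/(1 + 3) = -2*3/4 = -1*3/2 = -3/2 ≈ -1.5000)
(-15/16 - 12/(-20)) - 4*Q = (-15/16 - 12/(-20)) - 4*(-3/2) = (-15*1/16 - 12*(-1/20)) + 6 = (-15/16 + ⅗) + 6 = -27/80 + 6 = 453/80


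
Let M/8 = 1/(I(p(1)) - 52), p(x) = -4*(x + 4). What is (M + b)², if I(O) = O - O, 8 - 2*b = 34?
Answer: 29241/169 ≈ 173.02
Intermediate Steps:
p(x) = -16 - 4*x (p(x) = -4*(4 + x) = -16 - 4*x)
b = -13 (b = 4 - ½*34 = 4 - 17 = -13)
I(O) = 0
M = -2/13 (M = 8/(0 - 52) = 8/(-52) = 8*(-1/52) = -2/13 ≈ -0.15385)
(M + b)² = (-2/13 - 13)² = (-171/13)² = 29241/169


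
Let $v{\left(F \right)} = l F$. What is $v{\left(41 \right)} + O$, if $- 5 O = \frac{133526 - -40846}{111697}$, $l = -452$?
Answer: $- \frac{10350018392}{558485} \approx -18532.0$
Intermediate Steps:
$v{\left(F \right)} = - 452 F$
$O = - \frac{174372}{558485}$ ($O = - \frac{\left(133526 - -40846\right) \frac{1}{111697}}{5} = - \frac{\left(133526 + 40846\right) \frac{1}{111697}}{5} = - \frac{174372 \cdot \frac{1}{111697}}{5} = \left(- \frac{1}{5}\right) \frac{174372}{111697} = - \frac{174372}{558485} \approx -0.31222$)
$v{\left(41 \right)} + O = \left(-452\right) 41 - \frac{174372}{558485} = -18532 - \frac{174372}{558485} = - \frac{10350018392}{558485}$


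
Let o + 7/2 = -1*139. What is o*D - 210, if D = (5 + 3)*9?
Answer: -10470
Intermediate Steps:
o = -285/2 (o = -7/2 - 1*139 = -7/2 - 139 = -285/2 ≈ -142.50)
D = 72 (D = 8*9 = 72)
o*D - 210 = -285/2*72 - 210 = -10260 - 210 = -10470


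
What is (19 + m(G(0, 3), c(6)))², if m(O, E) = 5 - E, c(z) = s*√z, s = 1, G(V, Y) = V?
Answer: (24 - √6)² ≈ 464.42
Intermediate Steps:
c(z) = √z (c(z) = 1*√z = √z)
(19 + m(G(0, 3), c(6)))² = (19 + (5 - √6))² = (24 - √6)²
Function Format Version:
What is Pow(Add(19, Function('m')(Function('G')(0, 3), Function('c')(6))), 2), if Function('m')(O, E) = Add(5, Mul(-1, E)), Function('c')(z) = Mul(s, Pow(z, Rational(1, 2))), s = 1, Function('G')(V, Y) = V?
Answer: Pow(Add(24, Mul(-1, Pow(6, Rational(1, 2)))), 2) ≈ 464.42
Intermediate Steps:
Function('c')(z) = Pow(z, Rational(1, 2)) (Function('c')(z) = Mul(1, Pow(z, Rational(1, 2))) = Pow(z, Rational(1, 2)))
Pow(Add(19, Function('m')(Function('G')(0, 3), Function('c')(6))), 2) = Pow(Add(19, Add(5, Mul(-1, Pow(6, Rational(1, 2))))), 2) = Pow(Add(24, Mul(-1, Pow(6, Rational(1, 2)))), 2)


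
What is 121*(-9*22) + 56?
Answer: -23902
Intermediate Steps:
121*(-9*22) + 56 = 121*(-198) + 56 = -23958 + 56 = -23902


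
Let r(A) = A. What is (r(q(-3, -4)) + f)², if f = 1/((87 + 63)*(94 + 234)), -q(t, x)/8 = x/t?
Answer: 30601554489/268960000 ≈ 113.78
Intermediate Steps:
q(t, x) = -8*x/t
f = 1/49200 (f = 1/(150*328) = 1/49200 ≈ 2.0325e-5)
(r(q(-3, -4)) + f)² = (-8*(-4)/(-3) + 1/49200)² = (-8*(-4)*(-⅓) + 1/49200)² = (-32/3 + 1/49200)² = (-174933/16400)² = 30601554489/268960000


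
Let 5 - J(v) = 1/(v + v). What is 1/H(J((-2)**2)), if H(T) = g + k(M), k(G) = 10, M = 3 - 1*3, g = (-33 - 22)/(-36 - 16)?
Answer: 52/575 ≈ 0.090435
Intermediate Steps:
g = 55/52 (g = -55/(-52) = -55*(-1/52) = 55/52 ≈ 1.0577)
M = 0 (M = 3 - 3 = 0)
J(v) = 5 - 1/(2*v) (J(v) = 5 - 1/(v + v) = 5 - 1/(2*v))
H(T) = 575/52 (H(T) = 55/52 + 10 = 575/52)
1/H(J((-2)**2)) = 1/(575/52) = 52/575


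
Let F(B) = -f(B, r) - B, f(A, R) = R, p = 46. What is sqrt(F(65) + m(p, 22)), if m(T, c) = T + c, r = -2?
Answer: sqrt(5) ≈ 2.2361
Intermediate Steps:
F(B) = 2 - B (F(B) = -1*(-2) - B = 2 - B)
sqrt(F(65) + m(p, 22)) = sqrt((2 - 1*65) + (46 + 22)) = sqrt((2 - 65) + 68) = sqrt(-63 + 68) = sqrt(5)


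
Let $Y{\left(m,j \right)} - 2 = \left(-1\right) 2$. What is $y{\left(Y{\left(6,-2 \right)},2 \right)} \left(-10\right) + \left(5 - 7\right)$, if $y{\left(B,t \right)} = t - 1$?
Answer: $-12$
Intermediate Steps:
$Y{\left(m,j \right)} = 0$ ($Y{\left(m,j \right)} = 2 - 2 = 0$)
$y{\left(B,t \right)} = -1 + t$
$y{\left(Y{\left(6,-2 \right)},2 \right)} \left(-10\right) + \left(5 - 7\right) = \left(-1 + 2\right) \left(-10\right) + \left(5 - 7\right) = 1 \left(-10\right) + \left(5 - 7\right) = -10 - 2 = -12$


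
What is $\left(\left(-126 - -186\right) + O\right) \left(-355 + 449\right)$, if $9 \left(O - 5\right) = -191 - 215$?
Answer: $\frac{16826}{9} \approx 1869.6$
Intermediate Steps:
$O = - \frac{361}{9}$ ($O = 5 + \frac{-191 - 215}{9} = 5 + \frac{1}{9} \left(-406\right) = 5 - \frac{406}{9} = - \frac{361}{9} \approx -40.111$)
$\left(\left(-126 - -186\right) + O\right) \left(-355 + 449\right) = \left(\left(-126 - -186\right) - \frac{361}{9}\right) \left(-355 + 449\right) = \left(\left(-126 + 186\right) - \frac{361}{9}\right) 94 = \left(60 - \frac{361}{9}\right) 94 = \frac{179}{9} \cdot 94 = \frac{16826}{9}$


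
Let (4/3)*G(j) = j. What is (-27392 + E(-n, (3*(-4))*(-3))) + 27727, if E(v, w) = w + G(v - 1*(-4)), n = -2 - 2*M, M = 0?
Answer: 751/2 ≈ 375.50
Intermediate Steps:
G(j) = 3*j/4
n = -2 (n = -2 - 2*0 = -2 + 0 = -2)
E(v, w) = 3 + w + 3*v/4 (E(v, w) = w + 3*(v - 1*(-4))/4 = w + 3*(v + 4)/4 = w + 3*(4 + v)/4 = w + (3 + 3*v/4) = 3 + w + 3*v/4)
(-27392 + E(-n, (3*(-4))*(-3))) + 27727 = (-27392 + (3 + (3*(-4))*(-3) + 3*(-1*(-2))/4)) + 27727 = (-27392 + (3 - 12*(-3) + (¾)*2)) + 27727 = (-27392 + (3 + 36 + 3/2)) + 27727 = (-27392 + 81/2) + 27727 = -54703/2 + 27727 = 751/2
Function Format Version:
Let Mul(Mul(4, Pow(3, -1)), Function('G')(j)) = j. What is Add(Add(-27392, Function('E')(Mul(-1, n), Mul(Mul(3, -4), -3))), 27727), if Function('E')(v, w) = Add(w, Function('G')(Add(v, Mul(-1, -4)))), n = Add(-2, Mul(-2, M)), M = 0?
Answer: Rational(751, 2) ≈ 375.50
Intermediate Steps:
Function('G')(j) = Mul(Rational(3, 4), j)
n = -2 (n = Add(-2, Mul(-2, 0)) = Add(-2, 0) = -2)
Function('E')(v, w) = Add(3, w, Mul(Rational(3, 4), v)) (Function('E')(v, w) = Add(w, Mul(Rational(3, 4), Add(v, Mul(-1, -4)))) = Add(w, Mul(Rational(3, 4), Add(v, 4))) = Add(w, Mul(Rational(3, 4), Add(4, v))) = Add(w, Add(3, Mul(Rational(3, 4), v))) = Add(3, w, Mul(Rational(3, 4), v)))
Add(Add(-27392, Function('E')(Mul(-1, n), Mul(Mul(3, -4), -3))), 27727) = Add(Add(-27392, Add(3, Mul(Mul(3, -4), -3), Mul(Rational(3, 4), Mul(-1, -2)))), 27727) = Add(Add(-27392, Add(3, Mul(-12, -3), Mul(Rational(3, 4), 2))), 27727) = Add(Add(-27392, Add(3, 36, Rational(3, 2))), 27727) = Add(Add(-27392, Rational(81, 2)), 27727) = Add(Rational(-54703, 2), 27727) = Rational(751, 2)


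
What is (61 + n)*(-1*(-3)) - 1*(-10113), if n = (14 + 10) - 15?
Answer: 10323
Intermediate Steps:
n = 9 (n = 24 - 15 = 9)
(61 + n)*(-1*(-3)) - 1*(-10113) = (61 + 9)*(-1*(-3)) - 1*(-10113) = 70*3 + 10113 = 210 + 10113 = 10323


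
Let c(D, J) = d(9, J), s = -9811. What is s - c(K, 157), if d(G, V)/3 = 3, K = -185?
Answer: -9820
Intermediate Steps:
d(G, V) = 9 (d(G, V) = 3*3 = 9)
c(D, J) = 9
s - c(K, 157) = -9811 - 1*9 = -9811 - 9 = -9820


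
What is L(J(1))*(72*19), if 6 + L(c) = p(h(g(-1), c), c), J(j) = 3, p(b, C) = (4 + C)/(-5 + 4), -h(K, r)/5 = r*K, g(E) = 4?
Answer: -17784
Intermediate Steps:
h(K, r) = -5*K*r (h(K, r) = -5*r*K = -5*K*r)
p(b, C) = -4 - C (p(b, C) = (4 + C)/(-1) = (4 + C)*(-1) = -4 - C)
L(c) = -10 - c (L(c) = -6 + (-4 - c) = -10 - c)
L(J(1))*(72*19) = (-10 - 1*3)*(72*19) = (-10 - 3)*1368 = -13*1368 = -17784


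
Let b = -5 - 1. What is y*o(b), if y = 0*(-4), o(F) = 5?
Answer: 0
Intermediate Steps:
b = -6
y = 0
y*o(b) = 0*5 = 0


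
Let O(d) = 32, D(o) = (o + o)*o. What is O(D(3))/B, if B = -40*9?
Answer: -4/45 ≈ -0.088889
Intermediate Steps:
D(o) = 2*o² (D(o) = (2*o)*o = 2*o²)
B = -360
O(D(3))/B = 32/(-360) = 32*(-1/360) = -4/45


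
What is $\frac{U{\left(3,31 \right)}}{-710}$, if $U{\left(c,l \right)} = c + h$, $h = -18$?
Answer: $\frac{3}{142} \approx 0.021127$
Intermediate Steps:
$U{\left(c,l \right)} = -18 + c$ ($U{\left(c,l \right)} = c - 18 = -18 + c$)
$\frac{U{\left(3,31 \right)}}{-710} = \frac{-18 + 3}{-710} = \left(-15\right) \left(- \frac{1}{710}\right) = \frac{3}{142}$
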